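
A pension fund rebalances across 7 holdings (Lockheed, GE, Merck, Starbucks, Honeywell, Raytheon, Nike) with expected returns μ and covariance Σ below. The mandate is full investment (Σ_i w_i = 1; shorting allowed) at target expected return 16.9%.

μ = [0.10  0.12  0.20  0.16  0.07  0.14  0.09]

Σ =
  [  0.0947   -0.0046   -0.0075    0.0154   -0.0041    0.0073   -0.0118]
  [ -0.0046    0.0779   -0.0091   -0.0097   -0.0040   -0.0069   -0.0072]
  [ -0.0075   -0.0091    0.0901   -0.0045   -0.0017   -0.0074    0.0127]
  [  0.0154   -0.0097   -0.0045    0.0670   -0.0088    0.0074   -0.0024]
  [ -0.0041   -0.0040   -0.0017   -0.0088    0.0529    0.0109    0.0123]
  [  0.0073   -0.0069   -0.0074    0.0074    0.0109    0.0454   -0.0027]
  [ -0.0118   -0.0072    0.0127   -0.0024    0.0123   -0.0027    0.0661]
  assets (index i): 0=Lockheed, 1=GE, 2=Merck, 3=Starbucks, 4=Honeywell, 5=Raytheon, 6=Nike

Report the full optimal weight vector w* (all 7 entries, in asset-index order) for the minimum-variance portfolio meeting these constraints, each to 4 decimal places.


-0.0096  0.1853  0.3449  0.2509  -0.0881  0.3255  -0.0090

g=Σ⁻¹μ = [0.9544  2.7084  2.8026  2.5988  1.1699  3.1712  1.2947]
h=Σ⁻¹𝟙 = [11.0561  21.3676  14.9006  17.0625  17.1483  19.9074  14.8086]
a=μᵀg=2.039160  b=𝟙ᵀg=14.700022  c=𝟙ᵀh=116.250996  D=ac−b²=20.963775
λ₁=(c·0.169−b)/D = (116.250996·0.169−14.700022)/20.963775 = 0.235950
λ₂=(a−b·0.169)/D = (2.039160−14.700022·0.169)/20.963775 = -0.021234
w* = 0.235950·g + -0.021234·h:
  w_0 = 0.235950·0.9544 + -0.021234·11.0561 = -0.0096  (Lockheed)
  w_1 = 0.235950·2.7084 + -0.021234·21.3676 = 0.1853  (GE)
  w_2 = 0.235950·2.8026 + -0.021234·14.9006 = 0.3449  (Merck)
  w_3 = 0.235950·2.5988 + -0.021234·17.0625 = 0.2509  (Starbucks)
  w_4 = 0.235950·1.1699 + -0.021234·17.1483 = -0.0881  (Honeywell)
  w_5 = 0.235950·3.1712 + -0.021234·19.9074 = 0.3255  (Raytheon)
  w_6 = 0.235950·1.2947 + -0.021234·14.8086 = -0.0090  (Nike)
Σw_i=1.0000  μᵀw=0.1690
σ²=wᵀΣw=λ₁·μ_p+λ₂ = 0.235950·0.169 + -0.021234 = 0.018642 ≈ 0.0186


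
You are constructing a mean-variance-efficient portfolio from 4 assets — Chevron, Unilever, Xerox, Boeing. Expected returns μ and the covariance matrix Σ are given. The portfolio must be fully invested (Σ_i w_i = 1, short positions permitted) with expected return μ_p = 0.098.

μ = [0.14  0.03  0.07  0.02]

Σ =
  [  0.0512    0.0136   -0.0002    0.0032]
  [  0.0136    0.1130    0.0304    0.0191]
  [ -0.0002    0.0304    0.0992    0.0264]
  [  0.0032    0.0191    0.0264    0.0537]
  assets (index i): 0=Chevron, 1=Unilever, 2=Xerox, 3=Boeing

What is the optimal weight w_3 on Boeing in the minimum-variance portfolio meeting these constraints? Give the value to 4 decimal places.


0.2277

p=Σ⁻¹μ = [2.8178  -0.2781  0.8235  -0.1014]
q=Σ⁻¹𝟙 = [17.9305  2.8614  5.5677  13.7986]
a=μᵀp=0.441767  b=𝟙ᵀp=3.261829  c=𝟙ᵀq=40.158182  D=ac−b²=7.101047
λ₁=(c·0.098−b)/D = (40.158182·0.098−3.261829)/7.101047 = 0.094870
λ₂=(a−b·0.098)/D = (0.441767−3.261829·0.098)/7.101047 = 0.017196
w* = 0.094870·p + 0.017196·q:
  w_0 = 0.094870·2.8178 + 0.017196·17.9305 = 0.5757  (Chevron)
  w_1 = 0.094870·-0.2781 + 0.017196·2.8614 = 0.0228  (Unilever)
  w_2 = 0.094870·0.8235 + 0.017196·5.5677 = 0.1739  (Xerox)
  w_3 = 0.094870·-0.1014 + 0.017196·13.7986 = 0.2277  (Boeing)
Σw_i=1.0000  μᵀw=0.0980
σ²=wᵀΣw=λ₁·μ_p+λ₂ = 0.094870·0.098 + 0.017196 = 0.026493 ≈ 0.0265


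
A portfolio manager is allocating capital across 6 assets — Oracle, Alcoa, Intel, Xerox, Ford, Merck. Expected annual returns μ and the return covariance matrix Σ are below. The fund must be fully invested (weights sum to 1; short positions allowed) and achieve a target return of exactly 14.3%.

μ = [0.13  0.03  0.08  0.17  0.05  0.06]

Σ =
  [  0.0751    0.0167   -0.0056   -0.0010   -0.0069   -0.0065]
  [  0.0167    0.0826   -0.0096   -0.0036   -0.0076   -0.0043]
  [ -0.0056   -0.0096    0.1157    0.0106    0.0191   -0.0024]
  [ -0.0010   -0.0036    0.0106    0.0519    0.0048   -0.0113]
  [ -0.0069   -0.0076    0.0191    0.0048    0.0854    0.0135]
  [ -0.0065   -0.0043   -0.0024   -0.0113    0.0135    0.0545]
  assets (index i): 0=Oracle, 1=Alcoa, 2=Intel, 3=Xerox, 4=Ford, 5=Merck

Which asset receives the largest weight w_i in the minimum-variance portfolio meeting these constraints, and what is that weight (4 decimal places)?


u=Σ⁻¹μ = [1.9420  0.3098  0.4983  3.6819  0.1175  2.1132]
v=Σ⁻¹𝟙 = [14.0569  13.1047  7.5848  23.5793  7.1138  24.5199]
a=μᵀu=1.060208  b=𝟙ᵀu=8.662670  c=𝟙ᵀv=89.959276  D=ac−b²=20.333728
λ₁=(c·0.143−b)/D = (89.959276·0.143−8.662670)/20.333728 = 0.206627
λ₂=(a−b·0.143)/D = (1.060208−8.662670·0.143)/20.333728 = -0.008781
w* = 0.206627·u + -0.008781·v:
  w_0 = 0.206627·1.9420 + -0.008781·14.0569 = 0.2778  (Oracle)
  w_1 = 0.206627·0.3098 + -0.008781·13.1047 = -0.0511  (Alcoa)
  w_2 = 0.206627·0.4983 + -0.008781·7.5848 = 0.0363  (Intel)
  w_3 = 0.206627·3.6819 + -0.008781·23.5793 = 0.5537  (Xerox)
  w_4 = 0.206627·0.1175 + -0.008781·7.1138 = -0.0382  (Ford)
  w_5 = 0.206627·2.1132 + -0.008781·24.5199 = 0.2213  (Merck)
Σw_i=1.0000  μᵀw=0.1430
σ²=wᵀΣw=λ₁·μ_p+λ₂ = 0.206627·0.143 + -0.008781 = 0.020767 ≈ 0.0208

Xerox (0.5537)


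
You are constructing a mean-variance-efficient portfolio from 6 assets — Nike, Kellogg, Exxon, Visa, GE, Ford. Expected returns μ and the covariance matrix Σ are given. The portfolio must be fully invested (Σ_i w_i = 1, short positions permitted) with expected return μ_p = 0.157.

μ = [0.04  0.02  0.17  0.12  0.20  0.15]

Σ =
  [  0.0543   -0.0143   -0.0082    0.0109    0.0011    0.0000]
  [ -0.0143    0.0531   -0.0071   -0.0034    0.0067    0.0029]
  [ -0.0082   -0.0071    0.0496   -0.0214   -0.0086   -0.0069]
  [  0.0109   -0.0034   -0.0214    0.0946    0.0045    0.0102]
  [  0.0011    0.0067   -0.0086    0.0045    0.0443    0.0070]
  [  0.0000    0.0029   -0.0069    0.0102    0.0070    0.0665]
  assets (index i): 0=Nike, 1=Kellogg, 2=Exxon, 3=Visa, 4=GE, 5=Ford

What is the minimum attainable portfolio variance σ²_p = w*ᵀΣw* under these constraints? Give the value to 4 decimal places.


p=Σ⁻¹μ = [1.3458  0.9071  5.7787  2.0036  4.9483  1.9875]
q=Σ⁻¹𝟙 = [28.9926  29.6699  41.3861  15.1776  21.7379  13.4217]
a=μᵀp=2.582558  b=𝟙ᵀp=16.970894  c=𝟙ᵀq=150.385870  D=ac−b²=100.368927
λ₁=(c·0.157−b)/D = (150.385870·0.157−16.970894)/100.368927 = 0.066153
λ₂=(a−b·0.157)/D = (2.582558−16.970894·0.157)/100.368927 = -0.000816
w* = 0.066153·p + -0.000816·q:
  w_0 = 0.066153·1.3458 + -0.000816·28.9926 = 0.0654  (Nike)
  w_1 = 0.066153·0.9071 + -0.000816·29.6699 = 0.0358  (Kellogg)
  w_2 = 0.066153·5.7787 + -0.000816·41.3861 = 0.3485  (Exxon)
  w_3 = 0.066153·2.0036 + -0.000816·15.1776 = 0.1202  (Visa)
  w_4 = 0.066153·4.9483 + -0.000816·21.7379 = 0.3096  (GE)
  w_5 = 0.066153·1.9875 + -0.000816·13.4217 = 0.1205  (Ford)
Σw_i=1.0000  μᵀw=0.1570
σ²=wᵀΣw=λ₁·μ_p+λ₂ = 0.066153·0.157 + -0.000816 = 0.009570 ≈ 0.0096

0.0096


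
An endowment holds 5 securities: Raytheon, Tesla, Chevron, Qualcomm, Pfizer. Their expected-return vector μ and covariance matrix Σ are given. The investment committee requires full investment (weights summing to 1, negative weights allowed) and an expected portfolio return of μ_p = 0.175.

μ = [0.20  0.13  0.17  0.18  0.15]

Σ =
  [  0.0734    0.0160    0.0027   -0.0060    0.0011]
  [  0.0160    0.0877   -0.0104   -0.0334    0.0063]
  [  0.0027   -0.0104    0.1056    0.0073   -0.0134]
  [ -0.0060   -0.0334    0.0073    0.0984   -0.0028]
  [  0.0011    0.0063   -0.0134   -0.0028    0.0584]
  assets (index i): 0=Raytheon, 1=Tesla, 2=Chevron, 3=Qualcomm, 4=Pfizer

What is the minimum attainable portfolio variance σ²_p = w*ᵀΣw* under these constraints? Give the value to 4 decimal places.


p=Σ⁻¹μ = [2.3734  2.0683  1.9364  2.6141  2.8703]
q=Σ⁻¹𝟙 = [10.8084  15.4961  12.0128  15.7241  18.7583]
a=μᵀp=1.973816  b=𝟙ᵀp=11.862429  c=𝟙ᵀq=72.799668  D=ac−b²=2.975949
λ₁=(c·0.175−b)/D = (72.799668·0.175−11.862429)/2.975949 = 0.294868
λ₂=(a−b·0.175)/D = (1.973816−11.862429·0.175)/2.975949 = -0.034311
w* = 0.294868·p + -0.034311·q:
  w_0 = 0.294868·2.3734 + -0.034311·10.8084 = 0.3290  (Raytheon)
  w_1 = 0.294868·2.0683 + -0.034311·15.4961 = 0.0782  (Tesla)
  w_2 = 0.294868·1.9364 + -0.034311·12.0128 = 0.1588  (Chevron)
  w_3 = 0.294868·2.6141 + -0.034311·15.7241 = 0.2313  (Qualcomm)
  w_4 = 0.294868·2.8703 + -0.034311·18.7583 = 0.2027  (Pfizer)
Σw_i=1.0000  μᵀw=0.1750
σ²=wᵀΣw=λ₁·μ_p+λ₂ = 0.294868·0.175 + -0.034311 = 0.017291 ≈ 0.0173

0.0173


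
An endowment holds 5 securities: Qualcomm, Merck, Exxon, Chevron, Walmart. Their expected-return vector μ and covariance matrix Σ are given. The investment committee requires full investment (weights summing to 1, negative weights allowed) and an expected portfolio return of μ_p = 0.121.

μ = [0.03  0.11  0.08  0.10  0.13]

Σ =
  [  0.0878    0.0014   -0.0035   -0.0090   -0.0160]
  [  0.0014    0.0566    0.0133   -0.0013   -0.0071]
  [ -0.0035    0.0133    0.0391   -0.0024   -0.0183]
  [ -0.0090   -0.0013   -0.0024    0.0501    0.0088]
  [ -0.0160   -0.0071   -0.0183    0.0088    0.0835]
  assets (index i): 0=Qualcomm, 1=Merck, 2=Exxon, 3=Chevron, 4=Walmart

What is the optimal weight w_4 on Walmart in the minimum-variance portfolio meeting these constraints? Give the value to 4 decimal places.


0.3760

p=Σ⁻¹μ = [1.0471  1.5945  2.7935  1.9554  2.2993]
q=Σ⁻¹𝟙 = [18.7755  12.3051  34.6634  21.4563  21.9557]
a=μᵀp=0.924734  b=𝟙ᵀp=9.689771  c=𝟙ᵀq=109.156053  D=ac−b²=7.048651
λ₁=(c·0.121−b)/D = (109.156053·0.121−9.689771)/7.048651 = 0.499118
λ₂=(a−b·0.121)/D = (0.924734−9.689771·0.121)/7.048651 = -0.035145
w* = 0.499118·p + -0.035145·q:
  w_0 = 0.499118·1.0471 + -0.035145·18.7755 = -0.1373  (Qualcomm)
  w_1 = 0.499118·1.5945 + -0.035145·12.3051 = 0.3634  (Merck)
  w_2 = 0.499118·2.7935 + -0.035145·34.6634 = 0.1760  (Exxon)
  w_3 = 0.499118·1.9554 + -0.035145·21.4563 = 0.2219  (Chevron)
  w_4 = 0.499118·2.2993 + -0.035145·21.9557 = 0.3760  (Walmart)
Σw_i=1.0000  μᵀw=0.1210
σ²=wᵀΣw=λ₁·μ_p+λ₂ = 0.499118·0.121 + -0.035145 = 0.025248 ≈ 0.0252


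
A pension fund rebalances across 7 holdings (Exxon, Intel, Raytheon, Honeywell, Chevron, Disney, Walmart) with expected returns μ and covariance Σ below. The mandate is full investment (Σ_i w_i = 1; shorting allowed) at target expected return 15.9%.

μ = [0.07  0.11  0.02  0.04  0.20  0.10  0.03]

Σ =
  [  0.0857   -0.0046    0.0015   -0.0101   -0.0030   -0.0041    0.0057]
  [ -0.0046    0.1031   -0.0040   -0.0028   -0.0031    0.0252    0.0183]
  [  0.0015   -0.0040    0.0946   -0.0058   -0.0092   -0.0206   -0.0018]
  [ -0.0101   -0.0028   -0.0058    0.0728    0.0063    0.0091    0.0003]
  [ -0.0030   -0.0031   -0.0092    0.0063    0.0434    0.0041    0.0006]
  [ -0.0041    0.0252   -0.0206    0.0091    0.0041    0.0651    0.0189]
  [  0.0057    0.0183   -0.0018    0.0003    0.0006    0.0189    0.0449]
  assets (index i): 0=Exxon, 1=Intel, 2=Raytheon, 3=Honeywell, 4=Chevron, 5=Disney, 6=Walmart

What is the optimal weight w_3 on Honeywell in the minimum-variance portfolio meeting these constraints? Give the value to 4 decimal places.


x=Σ⁻¹μ = [1.1512  1.0758  0.9997  0.2507  4.8230  1.3135  -0.4954]
y=Σ⁻¹𝟙 = [13.9065  6.9359  16.6557  13.6151  24.7791  11.5683  13.0555]
a=μᵀx=1.310031  b=𝟙ᵀx=9.118446  c=𝟙ᵀy=100.516172  D=ac−b²=48.533284
λ₁=(c·0.159−b)/D = (100.516172·0.159−9.118446)/48.533284 = 0.141421
λ₂=(a−b·0.159)/D = (1.310031−9.118446·0.159)/48.533284 = -0.002881
w* = 0.141421·x + -0.002881·y:
  w_0 = 0.141421·1.1512 + -0.002881·13.9065 = 0.1227  (Exxon)
  w_1 = 0.141421·1.0758 + -0.002881·6.9359 = 0.1322  (Intel)
  w_2 = 0.141421·0.9997 + -0.002881·16.6557 = 0.0934  (Raytheon)
  w_3 = 0.141421·0.2507 + -0.002881·13.6151 = -0.0038  (Honeywell)
  w_4 = 0.141421·4.8230 + -0.002881·24.7791 = 0.6107  (Chevron)
  w_5 = 0.141421·1.3135 + -0.002881·11.5683 = 0.1524  (Disney)
  w_6 = 0.141421·-0.4954 + -0.002881·13.0555 = -0.1077  (Walmart)
Σw_i=1.0000  μᵀw=0.1590
σ²=wᵀΣw=λ₁·μ_p+λ₂ = 0.141421·0.159 + -0.002881 = 0.019605 ≈ 0.0196

-0.0038


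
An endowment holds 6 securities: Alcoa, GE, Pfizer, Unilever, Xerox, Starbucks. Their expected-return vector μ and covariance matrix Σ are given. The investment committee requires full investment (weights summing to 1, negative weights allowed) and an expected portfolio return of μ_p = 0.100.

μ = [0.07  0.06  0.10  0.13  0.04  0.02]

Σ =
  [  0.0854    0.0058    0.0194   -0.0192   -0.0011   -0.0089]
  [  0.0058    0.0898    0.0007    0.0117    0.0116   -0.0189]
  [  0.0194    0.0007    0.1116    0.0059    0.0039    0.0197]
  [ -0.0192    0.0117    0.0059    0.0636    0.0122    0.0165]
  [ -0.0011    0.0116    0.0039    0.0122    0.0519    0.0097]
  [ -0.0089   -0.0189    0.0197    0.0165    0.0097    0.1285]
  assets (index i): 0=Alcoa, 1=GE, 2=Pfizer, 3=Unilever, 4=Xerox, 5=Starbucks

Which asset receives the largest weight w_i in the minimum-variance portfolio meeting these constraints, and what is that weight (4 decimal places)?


Unilever (0.4796)

x=Σ⁻¹μ = [1.1769  0.2379  0.5844  2.2993  0.1817  -0.1264]
y=Σ⁻¹𝟙 = [14.2228  8.0728  4.0892  13.9676  12.9489  6.5567]
a=μᵀx=0.458739  b=𝟙ᵀx=4.353752  c=𝟙ᵀy=59.857892  D=ac−b²=8.503976
λ₁=(c·0.100−b)/D = (59.857892·0.100−4.353752)/8.503976 = 0.191915
λ₂=(a−b·0.100)/D = (0.458739−4.353752·0.100)/8.503976 = 0.002747
w* = 0.191915·x + 0.002747·y:
  w_0 = 0.191915·1.1769 + 0.002747·14.2228 = 0.2649  (Alcoa)
  w_1 = 0.191915·0.2379 + 0.002747·8.0728 = 0.0678  (GE)
  w_2 = 0.191915·0.5844 + 0.002747·4.0892 = 0.1234  (Pfizer)
  w_3 = 0.191915·2.2993 + 0.002747·13.9676 = 0.4796  (Unilever)
  w_4 = 0.191915·0.1817 + 0.002747·12.9489 = 0.0704  (Xerox)
  w_5 = 0.191915·-0.1264 + 0.002747·6.5567 = -0.0062  (Starbucks)
Σw_i=1.0000  μᵀw=0.1000
σ²=wᵀΣw=λ₁·μ_p+λ₂ = 0.191915·0.100 + 0.002747 = 0.021939 ≈ 0.0219


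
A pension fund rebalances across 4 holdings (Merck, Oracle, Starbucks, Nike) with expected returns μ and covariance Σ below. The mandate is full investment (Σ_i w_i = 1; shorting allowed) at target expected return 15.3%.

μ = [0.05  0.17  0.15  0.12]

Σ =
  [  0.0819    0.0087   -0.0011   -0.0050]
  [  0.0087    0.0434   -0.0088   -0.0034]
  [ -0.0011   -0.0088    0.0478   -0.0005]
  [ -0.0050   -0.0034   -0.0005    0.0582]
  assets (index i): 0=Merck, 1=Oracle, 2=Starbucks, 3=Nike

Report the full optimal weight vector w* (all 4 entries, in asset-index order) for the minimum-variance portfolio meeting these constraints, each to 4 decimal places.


-0.0013  0.4425  0.3594  0.1995

u=Σ⁻¹μ = [0.2946  4.8711  4.0668  2.4067]
v=Σ⁻¹𝟙 = [10.8309  27.8072  26.4979  19.9647]
a=μᵀu=1.741646  b=𝟙ᵀu=11.639224  c=𝟙ᵀv=85.100732  D=ac−b²=12.743816
λ₁=(c·0.153−b)/D = (85.100732·0.153−11.639224)/12.743816 = 0.108381
λ₂=(a−b·0.153)/D = (1.741646−11.639224·0.153)/12.743816 = -0.003072
w* = 0.108381·u + -0.003072·v:
  w_0 = 0.108381·0.2946 + -0.003072·10.8309 = -0.0013  (Merck)
  w_1 = 0.108381·4.8711 + -0.003072·27.8072 = 0.4425  (Oracle)
  w_2 = 0.108381·4.0668 + -0.003072·26.4979 = 0.3594  (Starbucks)
  w_3 = 0.108381·2.4067 + -0.003072·19.9647 = 0.1995  (Nike)
Σw_i=1.0000  μᵀw=0.1530
σ²=wᵀΣw=λ₁·μ_p+λ₂ = 0.108381·0.153 + -0.003072 = 0.013510 ≈ 0.0135


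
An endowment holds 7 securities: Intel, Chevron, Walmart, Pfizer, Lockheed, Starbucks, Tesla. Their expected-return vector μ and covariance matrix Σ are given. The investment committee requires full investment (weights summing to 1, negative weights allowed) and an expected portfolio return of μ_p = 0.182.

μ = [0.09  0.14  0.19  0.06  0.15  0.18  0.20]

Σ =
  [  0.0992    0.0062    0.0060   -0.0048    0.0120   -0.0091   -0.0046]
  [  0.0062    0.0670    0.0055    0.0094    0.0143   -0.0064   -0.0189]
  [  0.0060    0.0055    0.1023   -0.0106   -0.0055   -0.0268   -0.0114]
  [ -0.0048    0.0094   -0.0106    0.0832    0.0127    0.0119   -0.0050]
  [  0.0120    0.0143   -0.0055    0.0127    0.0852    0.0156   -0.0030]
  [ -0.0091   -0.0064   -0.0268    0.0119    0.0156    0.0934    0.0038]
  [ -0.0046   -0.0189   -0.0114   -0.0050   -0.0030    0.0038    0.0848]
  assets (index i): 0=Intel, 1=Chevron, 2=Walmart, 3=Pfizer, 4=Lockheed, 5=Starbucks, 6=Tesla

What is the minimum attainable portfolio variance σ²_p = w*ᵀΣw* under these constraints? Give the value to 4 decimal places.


0.0154

g=Σ⁻¹μ = [0.8784  2.7019  2.8296  0.5068  0.9215  2.6558  3.3322]
h=Σ⁻¹𝟙 = [10.2081  16.6594  15.4768  11.0048  4.8849  14.3203  18.3198]
a=μᵀg=2.308071  b=𝟙ᵀg=13.826264  c=𝟙ᵀh=90.874070  D=ac−b²=18.578228
λ₁=(c·0.182−b)/D = (90.874070·0.182−13.826264)/18.578228 = 0.146021
λ₂=(a−b·0.182)/D = (2.308071−13.826264·0.182)/18.578228 = -0.011213
w* = 0.146021·g + -0.011213·h:
  w_0 = 0.146021·0.8784 + -0.011213·10.2081 = 0.0138  (Intel)
  w_1 = 0.146021·2.7019 + -0.011213·16.6594 = 0.2077  (Chevron)
  w_2 = 0.146021·2.8296 + -0.011213·15.4768 = 0.2397  (Walmart)
  w_3 = 0.146021·0.5068 + -0.011213·11.0048 = -0.0494  (Pfizer)
  w_4 = 0.146021·0.9215 + -0.011213·4.8849 = 0.0798  (Lockheed)
  w_5 = 0.146021·2.6558 + -0.011213·14.3203 = 0.2272  (Starbucks)
  w_6 = 0.146021·3.3322 + -0.011213·18.3198 = 0.2812  (Tesla)
Σw_i=1.0000  μᵀw=0.1820
σ²=wᵀΣw=λ₁·μ_p+λ₂ = 0.146021·0.182 + -0.011213 = 0.015363 ≈ 0.0154


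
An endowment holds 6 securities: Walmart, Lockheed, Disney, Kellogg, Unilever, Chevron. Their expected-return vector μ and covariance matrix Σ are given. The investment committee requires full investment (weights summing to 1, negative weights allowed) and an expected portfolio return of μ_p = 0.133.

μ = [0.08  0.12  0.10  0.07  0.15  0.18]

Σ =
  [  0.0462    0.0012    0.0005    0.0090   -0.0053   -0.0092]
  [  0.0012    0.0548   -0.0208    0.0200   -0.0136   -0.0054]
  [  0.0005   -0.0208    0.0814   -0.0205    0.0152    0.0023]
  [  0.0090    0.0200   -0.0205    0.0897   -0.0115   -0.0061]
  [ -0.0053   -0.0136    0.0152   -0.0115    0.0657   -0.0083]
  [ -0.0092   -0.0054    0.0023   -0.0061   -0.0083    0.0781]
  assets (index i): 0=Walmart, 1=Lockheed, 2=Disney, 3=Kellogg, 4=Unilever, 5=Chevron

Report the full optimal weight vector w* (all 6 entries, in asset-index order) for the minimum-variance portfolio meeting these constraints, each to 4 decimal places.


0.1442  0.2500  0.0886  0.0280  0.2469  0.2422

p=Σ⁻¹μ = [2.5082  3.6352  1.6016  0.7399  3.4042  3.2240]
q=Σ⁻¹𝟙 = [25.4703  28.1598  17.0068  10.6309  23.6322  20.5924]
a=μᵀp=1.939781  b=𝟙ᵀp=15.113105  c=𝟙ᵀq=125.492385  D=ac−b²=15.021811
λ₁=(c·0.133−b)/D = (125.492385·0.133−15.113105)/15.021811 = 0.105006
λ₂=(a−b·0.133)/D = (1.939781−15.113105·0.133)/15.021811 = -0.004677
w* = 0.105006·p + -0.004677·q:
  w_0 = 0.105006·2.5082 + -0.004677·25.4703 = 0.1442  (Walmart)
  w_1 = 0.105006·3.6352 + -0.004677·28.1598 = 0.2500  (Lockheed)
  w_2 = 0.105006·1.6016 + -0.004677·17.0068 = 0.0886  (Disney)
  w_3 = 0.105006·0.7399 + -0.004677·10.6309 = 0.0280  (Kellogg)
  w_4 = 0.105006·3.4042 + -0.004677·23.6322 = 0.2469  (Unilever)
  w_5 = 0.105006·3.2240 + -0.004677·20.5924 = 0.2422  (Chevron)
Σw_i=1.0000  μᵀw=0.1330
σ²=wᵀΣw=λ₁·μ_p+λ₂ = 0.105006·0.133 + -0.004677 = 0.009288 ≈ 0.0093


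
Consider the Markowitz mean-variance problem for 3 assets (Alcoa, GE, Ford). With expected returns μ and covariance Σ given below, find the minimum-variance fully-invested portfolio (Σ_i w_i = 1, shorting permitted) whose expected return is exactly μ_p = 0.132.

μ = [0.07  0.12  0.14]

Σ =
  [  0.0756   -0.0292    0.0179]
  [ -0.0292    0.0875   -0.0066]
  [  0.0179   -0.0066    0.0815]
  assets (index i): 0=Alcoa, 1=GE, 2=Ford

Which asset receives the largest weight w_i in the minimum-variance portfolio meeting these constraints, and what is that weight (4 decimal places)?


g=Σ⁻¹μ = [1.2921  1.9225  1.5897]
h=Σ⁻¹𝟙 = [17.9150  18.1466  9.8048]
a=μᵀg=0.543707  b=𝟙ᵀg=4.804316  c=𝟙ᵀh=45.866433  D=ac−b²=1.856458
λ₁=(c·0.132−b)/D = (45.866433·0.132−4.804316)/1.856458 = 0.673354
λ₂=(a−b·0.132)/D = (0.543707−4.804316·0.132)/1.856458 = -0.048729
w* = 0.673354·g + -0.048729·h:
  w_0 = 0.673354·1.2921 + -0.048729·17.9150 = -0.0029  (Alcoa)
  w_1 = 0.673354·1.9225 + -0.048729·18.1466 = 0.4103  (GE)
  w_2 = 0.673354·1.5897 + -0.048729·9.8048 = 0.5927  (Ford)
Σw_i=1.0000  μᵀw=0.1320
σ²=wᵀΣw=λ₁·μ_p+λ₂ = 0.673354·0.132 + -0.048729 = 0.040154 ≈ 0.0402

Ford (0.5927)


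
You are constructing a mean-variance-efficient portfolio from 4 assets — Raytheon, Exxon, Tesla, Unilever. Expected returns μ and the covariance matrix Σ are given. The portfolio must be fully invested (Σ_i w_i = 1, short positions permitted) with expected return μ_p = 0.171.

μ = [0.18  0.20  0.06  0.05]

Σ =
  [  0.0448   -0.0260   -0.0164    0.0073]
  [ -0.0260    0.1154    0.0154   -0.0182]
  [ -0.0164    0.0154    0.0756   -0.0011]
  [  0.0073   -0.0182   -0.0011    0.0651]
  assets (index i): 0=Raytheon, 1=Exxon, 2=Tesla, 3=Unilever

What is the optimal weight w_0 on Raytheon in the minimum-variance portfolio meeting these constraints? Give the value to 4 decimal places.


0.5837

x=Σ⁻¹μ = [6.2076  3.0791  1.5270  0.9586]
y=Σ⁻¹𝟙 = [36.0376  16.9883  17.8228  16.3705]
a=μᵀx=1.872744  b=𝟙ᵀx=11.772323  c=𝟙ᵀy=87.219199  D=ac−b²=24.751663
λ₁=(c·0.171−b)/D = (87.219199·0.171−11.772323)/24.751663 = 0.126947
λ₂=(a−b·0.171)/D = (1.872744−11.772323·0.171)/24.751663 = -0.005669
w* = 0.126947·x + -0.005669·y:
  w_0 = 0.126947·6.2076 + -0.005669·36.0376 = 0.5837  (Raytheon)
  w_1 = 0.126947·3.0791 + -0.005669·16.9883 = 0.2946  (Exxon)
  w_2 = 0.126947·1.5270 + -0.005669·17.8228 = 0.0928  (Tesla)
  w_3 = 0.126947·0.9586 + -0.005669·16.3705 = 0.0289  (Unilever)
Σw_i=1.0000  μᵀw=0.1710
σ²=wᵀΣw=λ₁·μ_p+λ₂ = 0.126947·0.171 + -0.005669 = 0.016039 ≈ 0.0160


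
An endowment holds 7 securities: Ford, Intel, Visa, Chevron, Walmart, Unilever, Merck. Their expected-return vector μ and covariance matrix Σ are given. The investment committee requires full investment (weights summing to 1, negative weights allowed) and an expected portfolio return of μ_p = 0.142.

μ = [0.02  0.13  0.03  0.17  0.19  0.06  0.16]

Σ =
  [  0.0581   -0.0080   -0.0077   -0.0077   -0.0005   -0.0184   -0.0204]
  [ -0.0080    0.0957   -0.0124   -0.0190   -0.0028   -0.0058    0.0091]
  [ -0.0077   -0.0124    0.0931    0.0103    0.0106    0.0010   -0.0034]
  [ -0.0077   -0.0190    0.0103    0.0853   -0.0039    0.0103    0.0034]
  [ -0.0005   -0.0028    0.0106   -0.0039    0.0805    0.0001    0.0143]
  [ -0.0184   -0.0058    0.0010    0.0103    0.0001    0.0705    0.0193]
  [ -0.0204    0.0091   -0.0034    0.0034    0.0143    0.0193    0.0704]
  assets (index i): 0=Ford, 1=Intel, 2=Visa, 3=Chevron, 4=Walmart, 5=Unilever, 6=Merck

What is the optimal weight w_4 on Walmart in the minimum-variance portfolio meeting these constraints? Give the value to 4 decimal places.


x=Σ⁻¹μ = [1.8418  1.9759  0.2682  2.5201  2.2022  0.6196  1.8251]
y=Σ⁻¹𝟙 = [34.5516  18.0178  13.6197  14.8513  9.5209  18.2299  14.8966]
a=μᵀx=1.477774  b=𝟙ᵀx=11.252885  c=𝟙ᵀy=123.687920  D=ac−b²=56.155326
λ₁=(c·0.142−b)/D = (123.687920·0.142−11.252885)/56.155326 = 0.112381
λ₂=(a−b·0.142)/D = (1.477774−11.252885·0.142)/56.155326 = -0.002139
w* = 0.112381·x + -0.002139·y:
  w_0 = 0.112381·1.8418 + -0.002139·34.5516 = 0.1331  (Ford)
  w_1 = 0.112381·1.9759 + -0.002139·18.0178 = 0.1835  (Intel)
  w_2 = 0.112381·0.2682 + -0.002139·13.6197 = 0.0010  (Visa)
  w_3 = 0.112381·2.5201 + -0.002139·14.8513 = 0.2514  (Chevron)
  w_4 = 0.112381·2.2022 + -0.002139·9.5209 = 0.2271  (Walmart)
  w_5 = 0.112381·0.6196 + -0.002139·18.2299 = 0.0306  (Unilever)
  w_6 = 0.112381·1.8251 + -0.002139·14.8966 = 0.1732  (Merck)
Σw_i=1.0000  μᵀw=0.1420
σ²=wᵀΣw=λ₁·μ_p+λ₂ = 0.112381·0.142 + -0.002139 = 0.013819 ≈ 0.0138

0.2271


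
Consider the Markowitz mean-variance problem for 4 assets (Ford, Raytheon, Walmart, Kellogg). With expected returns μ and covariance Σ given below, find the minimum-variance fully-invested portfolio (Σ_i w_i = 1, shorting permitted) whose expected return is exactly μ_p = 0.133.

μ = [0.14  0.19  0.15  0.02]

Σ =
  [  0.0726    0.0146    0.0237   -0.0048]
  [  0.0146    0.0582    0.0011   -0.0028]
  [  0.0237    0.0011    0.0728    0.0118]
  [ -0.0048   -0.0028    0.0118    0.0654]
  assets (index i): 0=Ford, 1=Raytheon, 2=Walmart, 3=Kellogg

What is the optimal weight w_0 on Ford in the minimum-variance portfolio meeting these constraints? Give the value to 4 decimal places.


0.1726

g=Σ⁻¹μ = [0.7594  3.0498  1.7382  0.1785]
h=Σ⁻¹𝟙 = [9.0110  15.4973  8.1127  15.1516]
a=μᵀg=0.950086  b=𝟙ᵀg=5.725951  c=𝟙ᵀh=47.772534  D=ac−b²=12.601518
λ₁=(c·0.133−b)/D = (47.772534·0.133−5.725951)/12.601518 = 0.049819
λ₂=(a−b·0.133)/D = (0.950086−5.725951·0.133)/12.601518 = 0.014961
w* = 0.049819·g + 0.014961·h:
  w_0 = 0.049819·0.7594 + 0.014961·9.0110 = 0.1726  (Ford)
  w_1 = 0.049819·3.0498 + 0.014961·15.4973 = 0.3838  (Raytheon)
  w_2 = 0.049819·1.7382 + 0.014961·8.1127 = 0.2080  (Walmart)
  w_3 = 0.049819·0.1785 + 0.014961·15.1516 = 0.2356  (Kellogg)
Σw_i=1.0000  μᵀw=0.1330
σ²=wᵀΣw=λ₁·μ_p+λ₂ = 0.049819·0.133 + 0.014961 = 0.021587 ≈ 0.0216


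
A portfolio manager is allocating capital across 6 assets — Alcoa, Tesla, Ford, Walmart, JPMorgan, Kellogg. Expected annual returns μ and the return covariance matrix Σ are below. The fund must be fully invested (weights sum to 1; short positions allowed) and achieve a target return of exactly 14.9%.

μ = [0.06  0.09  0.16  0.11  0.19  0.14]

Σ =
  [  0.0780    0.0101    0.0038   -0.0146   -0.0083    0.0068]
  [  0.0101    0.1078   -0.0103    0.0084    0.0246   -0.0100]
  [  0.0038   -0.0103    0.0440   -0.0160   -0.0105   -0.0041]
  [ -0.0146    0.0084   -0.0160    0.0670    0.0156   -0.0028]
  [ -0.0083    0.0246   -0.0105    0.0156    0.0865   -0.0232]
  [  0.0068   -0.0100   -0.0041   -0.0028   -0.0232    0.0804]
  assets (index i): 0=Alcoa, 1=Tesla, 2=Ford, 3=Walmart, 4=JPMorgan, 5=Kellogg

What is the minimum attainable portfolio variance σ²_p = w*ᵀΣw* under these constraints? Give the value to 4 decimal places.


0.0096

x=Σ⁻¹μ = [0.9503  0.6529  5.6531  2.5107  3.1470  3.0259]
y=Σ⁻¹𝟙 = [14.3259  7.8010  37.4214  23.0135  16.3741  19.6311]
a=μᵀx=2.318018  b=𝟙ᵀx=15.939972  c=𝟙ᵀy=118.566896  D=ac−b²=20.757494
λ₁=(c·0.149−b)/D = (118.566896·0.149−15.939972)/20.757494 = 0.083175
λ₂=(a−b·0.149)/D = (2.318018−15.939972·0.149)/20.757494 = -0.002748
w* = 0.083175·x + -0.002748·y:
  w_0 = 0.083175·0.9503 + -0.002748·14.3259 = 0.0397  (Alcoa)
  w_1 = 0.083175·0.6529 + -0.002748·7.8010 = 0.0329  (Tesla)
  w_2 = 0.083175·5.6531 + -0.002748·37.4214 = 0.3674  (Ford)
  w_3 = 0.083175·2.5107 + -0.002748·23.0135 = 0.1456  (Walmart)
  w_4 = 0.083175·3.1470 + -0.002748·16.3741 = 0.2168  (JPMorgan)
  w_5 = 0.083175·3.0259 + -0.002748·19.6311 = 0.1977  (Kellogg)
Σw_i=1.0000  μᵀw=0.1490
σ²=wᵀΣw=λ₁·μ_p+λ₂ = 0.083175·0.149 + -0.002748 = 0.009645 ≈ 0.0096


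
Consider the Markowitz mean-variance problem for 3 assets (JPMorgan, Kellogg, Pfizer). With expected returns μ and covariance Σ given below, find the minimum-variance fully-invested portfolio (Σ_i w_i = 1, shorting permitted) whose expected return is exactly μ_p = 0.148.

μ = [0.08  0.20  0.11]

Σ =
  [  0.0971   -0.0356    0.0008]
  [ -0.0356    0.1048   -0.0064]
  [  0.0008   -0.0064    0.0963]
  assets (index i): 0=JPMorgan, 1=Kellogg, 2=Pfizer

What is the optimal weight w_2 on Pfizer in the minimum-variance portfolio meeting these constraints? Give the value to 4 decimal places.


x=Σ⁻¹μ = [1.7613  2.5861  1.2995]
y=Σ⁻¹𝟙 = [15.9424  15.6471  11.2917]
a=μᵀx=0.801064  b=𝟙ᵀx=5.646889  c=𝟙ᵀy=42.881110  D=ac−b²=2.463166
λ₁=(c·0.148−b)/D = (42.881110·0.148−5.646889)/2.463166 = 0.283990
λ₂=(a−b·0.148)/D = (0.801064−5.646889·0.148)/2.463166 = -0.014078
w* = 0.283990·x + -0.014078·y:
  w_0 = 0.283990·1.7613 + -0.014078·15.9424 = 0.2758  (JPMorgan)
  w_1 = 0.283990·2.5861 + -0.014078·15.6471 = 0.5141  (Kellogg)
  w_2 = 0.283990·1.2995 + -0.014078·11.2917 = 0.2101  (Pfizer)
Σw_i=1.0000  μᵀw=0.1480
σ²=wᵀΣw=λ₁·μ_p+λ₂ = 0.283990·0.148 + -0.014078 = 0.027953 ≈ 0.0280

0.2101


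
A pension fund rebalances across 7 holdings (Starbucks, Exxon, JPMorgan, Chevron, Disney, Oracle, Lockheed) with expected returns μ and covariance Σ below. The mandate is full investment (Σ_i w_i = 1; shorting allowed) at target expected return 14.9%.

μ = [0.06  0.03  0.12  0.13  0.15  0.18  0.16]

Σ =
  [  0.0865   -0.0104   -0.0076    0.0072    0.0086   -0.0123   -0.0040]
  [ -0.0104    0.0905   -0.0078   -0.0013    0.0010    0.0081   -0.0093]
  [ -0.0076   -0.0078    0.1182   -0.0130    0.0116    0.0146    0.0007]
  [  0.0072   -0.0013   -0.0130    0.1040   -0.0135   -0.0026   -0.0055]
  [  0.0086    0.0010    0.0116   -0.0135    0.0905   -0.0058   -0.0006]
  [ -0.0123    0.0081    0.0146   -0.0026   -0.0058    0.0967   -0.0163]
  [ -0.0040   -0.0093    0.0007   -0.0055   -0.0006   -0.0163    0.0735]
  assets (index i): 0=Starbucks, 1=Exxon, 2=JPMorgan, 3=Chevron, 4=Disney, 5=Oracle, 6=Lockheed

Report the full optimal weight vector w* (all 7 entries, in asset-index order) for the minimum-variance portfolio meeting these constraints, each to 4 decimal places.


p=Σ⁻¹μ = [0.9939  0.6049  0.8019  1.7554  1.8944  2.4821  2.9972]
q=Σ⁻¹𝟙 = [14.8292  14.3937  8.7910  12.7633  11.2998  14.1430  20.3338]
a=μᵀp=1.612698  b=𝟙ᵀp=11.529821  c=𝟙ᵀq=96.553766  D=ac−b²=22.775295
λ₁=(c·0.149−b)/D = (96.553766·0.149−11.529821)/22.775295 = 0.125429
λ₂=(a−b·0.149)/D = (1.612698−11.529821·0.149)/22.775295 = -0.004621
w* = 0.125429·p + -0.004621·q:
  w_0 = 0.125429·0.9939 + -0.004621·14.8292 = 0.0561  (Starbucks)
  w_1 = 0.125429·0.6049 + -0.004621·14.3937 = 0.0094  (Exxon)
  w_2 = 0.125429·0.8019 + -0.004621·8.7910 = 0.0600  (JPMorgan)
  w_3 = 0.125429·1.7554 + -0.004621·12.7633 = 0.1612  (Chevron)
  w_4 = 0.125429·1.8944 + -0.004621·11.2998 = 0.1854  (Disney)
  w_5 = 0.125429·2.4821 + -0.004621·14.1430 = 0.2460  (Oracle)
  w_6 = 0.125429·2.9972 + -0.004621·20.3338 = 0.2820  (Lockheed)
Σw_i=1.0000  μᵀw=0.1490
σ²=wᵀΣw=λ₁·μ_p+λ₂ = 0.125429·0.149 + -0.004621 = 0.014068 ≈ 0.0141

0.0561  0.0094  0.0600  0.1612  0.1854  0.2460  0.2820


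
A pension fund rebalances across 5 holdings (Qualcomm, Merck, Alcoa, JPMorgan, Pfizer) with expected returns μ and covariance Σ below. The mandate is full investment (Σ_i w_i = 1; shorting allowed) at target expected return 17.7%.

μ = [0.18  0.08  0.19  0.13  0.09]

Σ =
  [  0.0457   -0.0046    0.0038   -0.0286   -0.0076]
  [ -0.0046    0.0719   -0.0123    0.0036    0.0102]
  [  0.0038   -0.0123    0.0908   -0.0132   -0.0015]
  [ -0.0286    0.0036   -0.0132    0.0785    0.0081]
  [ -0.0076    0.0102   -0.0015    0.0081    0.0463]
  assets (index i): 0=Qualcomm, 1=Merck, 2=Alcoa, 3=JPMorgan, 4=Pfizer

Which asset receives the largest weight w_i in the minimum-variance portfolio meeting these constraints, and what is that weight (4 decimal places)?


x=Σ⁻¹μ = [6.9346  1.5010  2.6721  4.3487  2.0772]
y=Σ⁻¹𝟙 = [43.2778  14.9706  15.6896  28.2950  20.9623]
a=μᵀx=2.628290  b=𝟙ᵀx=17.533645  c=𝟙ᵀy=123.195362  D=ac−b²=16.364424
λ₁=(c·0.177−b)/D = (123.195362·0.177−17.533645)/16.364424 = 0.261050
λ₂=(a−b·0.177)/D = (2.628290−17.533645·0.177)/16.364424 = -0.029036
w* = 0.261050·x + -0.029036·y:
  w_0 = 0.261050·6.9346 + -0.029036·43.2778 = 0.5536  (Qualcomm)
  w_1 = 0.261050·1.5010 + -0.029036·14.9706 = -0.0429  (Merck)
  w_2 = 0.261050·2.6721 + -0.029036·15.6896 = 0.2420  (Alcoa)
  w_3 = 0.261050·4.3487 + -0.029036·28.2950 = 0.3136  (JPMorgan)
  w_4 = 0.261050·2.0772 + -0.029036·20.9623 = -0.0664  (Pfizer)
Σw_i=1.0000  μᵀw=0.1770
σ²=wᵀΣw=λ₁·μ_p+λ₂ = 0.261050·0.177 + -0.029036 = 0.017169 ≈ 0.0172

Qualcomm (0.5536)


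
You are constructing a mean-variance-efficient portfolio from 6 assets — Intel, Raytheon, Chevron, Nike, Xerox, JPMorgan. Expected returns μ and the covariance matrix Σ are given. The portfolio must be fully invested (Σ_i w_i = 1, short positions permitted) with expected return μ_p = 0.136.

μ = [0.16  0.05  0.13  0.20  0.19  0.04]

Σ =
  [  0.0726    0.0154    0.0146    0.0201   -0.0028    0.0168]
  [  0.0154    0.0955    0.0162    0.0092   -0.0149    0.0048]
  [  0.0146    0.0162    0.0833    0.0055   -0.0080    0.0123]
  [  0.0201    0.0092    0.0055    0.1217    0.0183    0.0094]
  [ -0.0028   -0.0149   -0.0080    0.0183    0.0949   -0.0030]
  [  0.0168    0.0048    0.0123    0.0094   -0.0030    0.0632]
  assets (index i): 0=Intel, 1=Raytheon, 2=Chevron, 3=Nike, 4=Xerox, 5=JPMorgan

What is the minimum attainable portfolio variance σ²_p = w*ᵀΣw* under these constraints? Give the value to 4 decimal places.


0.0202

u=Σ⁻¹μ = [1.7188  0.2413  1.3637  0.9897  2.0098  -0.1595]
v=Σ⁻¹𝟙 = [7.0818  8.9945  8.2772  3.1874  12.6138  11.7709]
a=μᵀu=1.037778  b=𝟙ᵀu=6.163781  c=𝟙ᵀv=51.925562  D=ac−b²=15.895028
λ₁=(c·0.136−b)/D = (51.925562·0.136−6.163781)/15.895028 = 0.056502
λ₂=(a−b·0.136)/D = (1.037778−6.163781·0.136)/15.895028 = 0.012551
w* = 0.056502·u + 0.012551·v:
  w_0 = 0.056502·1.7188 + 0.012551·7.0818 = 0.1860  (Intel)
  w_1 = 0.056502·0.2413 + 0.012551·8.9945 = 0.1265  (Raytheon)
  w_2 = 0.056502·1.3637 + 0.012551·8.2772 = 0.1809  (Chevron)
  w_3 = 0.056502·0.9897 + 0.012551·3.1874 = 0.0959  (Nike)
  w_4 = 0.056502·2.0098 + 0.012551·12.6138 = 0.2719  (Xerox)
  w_5 = 0.056502·-0.1595 + 0.012551·11.7709 = 0.1387  (JPMorgan)
Σw_i=1.0000  μᵀw=0.1360
σ²=wᵀΣw=λ₁·μ_p+λ₂ = 0.056502·0.136 + 0.012551 = 0.020236 ≈ 0.0202


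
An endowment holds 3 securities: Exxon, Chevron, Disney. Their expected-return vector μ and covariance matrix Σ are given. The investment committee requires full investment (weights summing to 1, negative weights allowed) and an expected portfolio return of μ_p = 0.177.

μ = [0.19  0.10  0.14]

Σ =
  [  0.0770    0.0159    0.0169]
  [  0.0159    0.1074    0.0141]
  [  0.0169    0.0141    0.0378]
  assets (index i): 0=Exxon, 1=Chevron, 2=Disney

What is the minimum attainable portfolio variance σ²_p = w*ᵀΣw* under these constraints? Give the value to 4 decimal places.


u=Σ⁻¹μ = [1.7933  0.2993  2.7903]
v=Σ⁻¹𝟙 = [7.2073  5.4613  21.1956]
a=μᵀu=0.761300  b=𝟙ᵀu=4.882894  c=𝟙ᵀv=33.864166  D=ac−b²=1.938127
λ₁=(c·0.177−b)/D = (33.864166·0.177−4.882894)/1.938127 = 0.573267
λ₂=(a−b·0.177)/D = (0.761300−4.882894·0.177)/1.938127 = -0.053130
w* = 0.573267·u + -0.053130·v:
  w_0 = 0.573267·1.7933 + -0.053130·7.2073 = 0.6451  (Exxon)
  w_1 = 0.573267·0.2993 + -0.053130·5.4613 = -0.1186  (Chevron)
  w_2 = 0.573267·2.7903 + -0.053130·21.1956 = 0.4735  (Disney)
Σw_i=1.0000  μᵀw=0.1770
σ²=wᵀΣw=λ₁·μ_p+λ₂ = 0.573267·0.177 + -0.053130 = 0.048338 ≈ 0.0483

0.0483


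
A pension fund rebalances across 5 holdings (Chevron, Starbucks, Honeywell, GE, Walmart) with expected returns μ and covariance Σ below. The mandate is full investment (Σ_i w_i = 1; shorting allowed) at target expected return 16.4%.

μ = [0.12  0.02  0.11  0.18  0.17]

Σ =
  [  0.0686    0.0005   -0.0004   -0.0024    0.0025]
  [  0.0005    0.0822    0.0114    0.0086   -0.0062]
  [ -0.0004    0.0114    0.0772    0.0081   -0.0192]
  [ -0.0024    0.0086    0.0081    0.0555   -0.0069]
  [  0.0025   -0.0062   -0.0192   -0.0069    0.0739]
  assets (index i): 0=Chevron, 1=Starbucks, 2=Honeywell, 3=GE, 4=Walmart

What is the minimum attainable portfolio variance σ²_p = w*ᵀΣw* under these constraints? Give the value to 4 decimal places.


0.0176

g=Σ⁻¹μ = [1.7715  -0.1564  1.8486  3.4510  3.0299]
h=Σ⁻¹𝟙 = [14.4987  9.6889  14.5616  17.4133  19.2633]
a=μᵀg=1.549049  b=𝟙ᵀg=9.944565  c=𝟙ᵀh=75.425861  D=ac−b²=17.943981
λ₁=(c·0.164−b)/D = (75.425861·0.164−9.944565)/17.943981 = 0.135158
λ₂=(a−b·0.164)/D = (1.549049−9.944565·0.164)/17.943981 = -0.004562
w* = 0.135158·g + -0.004562·h:
  w_0 = 0.135158·1.7715 + -0.004562·14.4987 = 0.1733  (Chevron)
  w_1 = 0.135158·-0.1564 + -0.004562·9.6889 = -0.0653  (Starbucks)
  w_2 = 0.135158·1.8486 + -0.004562·14.5616 = 0.1834  (Honeywell)
  w_3 = 0.135158·3.4510 + -0.004562·17.4133 = 0.3870  (GE)
  w_4 = 0.135158·3.0299 + -0.004562·19.2633 = 0.3216  (Walmart)
Σw_i=1.0000  μᵀw=0.1640
σ²=wᵀΣw=λ₁·μ_p+λ₂ = 0.135158·0.164 + -0.004562 = 0.017604 ≈ 0.0176


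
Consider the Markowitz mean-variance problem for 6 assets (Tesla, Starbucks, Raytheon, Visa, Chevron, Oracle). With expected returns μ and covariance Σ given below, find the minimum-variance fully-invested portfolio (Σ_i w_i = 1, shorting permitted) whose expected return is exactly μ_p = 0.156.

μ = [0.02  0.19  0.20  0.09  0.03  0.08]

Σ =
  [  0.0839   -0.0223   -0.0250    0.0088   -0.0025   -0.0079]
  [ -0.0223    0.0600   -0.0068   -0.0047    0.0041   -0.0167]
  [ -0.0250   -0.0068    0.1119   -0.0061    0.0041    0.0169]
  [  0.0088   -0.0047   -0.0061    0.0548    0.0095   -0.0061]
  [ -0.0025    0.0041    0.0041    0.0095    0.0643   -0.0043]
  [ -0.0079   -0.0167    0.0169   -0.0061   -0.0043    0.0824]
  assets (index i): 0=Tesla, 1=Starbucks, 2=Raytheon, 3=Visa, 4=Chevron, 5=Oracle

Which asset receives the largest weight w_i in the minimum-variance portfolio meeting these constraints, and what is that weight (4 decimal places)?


x=Σ⁻¹μ = [2.2206  4.9632  2.4307  2.2088  -0.1213  1.8483]
y=Σ⁻¹𝟙 = [25.5522  34.1664  14.1931  18.8612  12.0546  20.6246]
a=μᵀx=1.816591  b=𝟙ᵀx=13.550385  c=𝟙ᵀy=125.452026  D=ac−b²=44.282074
λ₁=(c·0.156−b)/D = (125.452026·0.156−13.550385)/44.282074 = 0.135950
λ₂=(a−b·0.156)/D = (1.816591−13.550385·0.156)/44.282074 = -0.006713
w* = 0.135950·x + -0.006713·y:
  w_0 = 0.135950·2.2206 + -0.006713·25.5522 = 0.1304  (Tesla)
  w_1 = 0.135950·4.9632 + -0.006713·34.1664 = 0.4454  (Starbucks)
  w_2 = 0.135950·2.4307 + -0.006713·14.1931 = 0.2352  (Raytheon)
  w_3 = 0.135950·2.2088 + -0.006713·18.8612 = 0.1737  (Visa)
  w_4 = 0.135950·-0.1213 + -0.006713·12.0546 = -0.0974  (Chevron)
  w_5 = 0.135950·1.8483 + -0.006713·20.6246 = 0.1128  (Oracle)
Σw_i=1.0000  μᵀw=0.1560
σ²=wᵀΣw=λ₁·μ_p+λ₂ = 0.135950·0.156 + -0.006713 = 0.014495 ≈ 0.0145

Starbucks (0.4454)


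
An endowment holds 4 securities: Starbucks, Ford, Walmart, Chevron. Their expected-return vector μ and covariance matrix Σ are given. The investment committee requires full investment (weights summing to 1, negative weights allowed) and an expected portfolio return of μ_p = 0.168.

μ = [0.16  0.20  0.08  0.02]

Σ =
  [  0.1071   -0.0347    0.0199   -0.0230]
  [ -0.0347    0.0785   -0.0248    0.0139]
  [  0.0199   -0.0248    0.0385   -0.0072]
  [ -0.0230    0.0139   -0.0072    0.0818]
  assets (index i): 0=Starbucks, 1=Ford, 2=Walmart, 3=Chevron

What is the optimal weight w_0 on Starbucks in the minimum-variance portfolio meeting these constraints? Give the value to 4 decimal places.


p=Σ⁻¹μ = [2.4005  4.7952  4.0116  0.4577]
q=Σ⁻¹𝟙 = [14.5491  29.1833  40.0353  14.8806]
a=μᵀp=1.673192  b=𝟙ᵀp=11.664960  c=𝟙ᵀq=98.648380  D=ac−b²=28.986391
λ₁=(c·0.168−b)/D = (98.648380·0.168−11.664960)/28.986391 = 0.169320
λ₂=(a−b·0.168)/D = (1.673192−11.664960·0.168)/28.986391 = -0.009885
w* = 0.169320·p + -0.009885·q:
  w_0 = 0.169320·2.4005 + -0.009885·14.5491 = 0.2626  (Starbucks)
  w_1 = 0.169320·4.7952 + -0.009885·29.1833 = 0.5235  (Ford)
  w_2 = 0.169320·4.0116 + -0.009885·40.0353 = 0.2835  (Walmart)
  w_3 = 0.169320·0.4577 + -0.009885·14.8806 = -0.0696  (Chevron)
Σw_i=1.0000  μᵀw=0.1680
σ²=wᵀΣw=λ₁·μ_p+λ₂ = 0.169320·0.168 + -0.009885 = 0.018561 ≈ 0.0186

0.2626
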